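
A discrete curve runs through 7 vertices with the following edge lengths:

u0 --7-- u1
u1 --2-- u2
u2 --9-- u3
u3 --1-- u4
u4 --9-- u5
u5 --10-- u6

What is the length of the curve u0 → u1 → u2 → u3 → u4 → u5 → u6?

Arc length = 7 + 2 + 9 + 1 + 9 + 10 = 38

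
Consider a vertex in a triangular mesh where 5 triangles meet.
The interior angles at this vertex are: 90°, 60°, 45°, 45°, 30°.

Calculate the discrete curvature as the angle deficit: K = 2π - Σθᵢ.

Sum of angles = 270°. K = 360° - 270° = 90°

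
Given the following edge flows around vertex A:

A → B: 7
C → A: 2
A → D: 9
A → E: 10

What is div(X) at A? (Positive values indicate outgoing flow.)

Divergence = sum of outgoing flows = 7 + (-2) + 9 + 10 = 24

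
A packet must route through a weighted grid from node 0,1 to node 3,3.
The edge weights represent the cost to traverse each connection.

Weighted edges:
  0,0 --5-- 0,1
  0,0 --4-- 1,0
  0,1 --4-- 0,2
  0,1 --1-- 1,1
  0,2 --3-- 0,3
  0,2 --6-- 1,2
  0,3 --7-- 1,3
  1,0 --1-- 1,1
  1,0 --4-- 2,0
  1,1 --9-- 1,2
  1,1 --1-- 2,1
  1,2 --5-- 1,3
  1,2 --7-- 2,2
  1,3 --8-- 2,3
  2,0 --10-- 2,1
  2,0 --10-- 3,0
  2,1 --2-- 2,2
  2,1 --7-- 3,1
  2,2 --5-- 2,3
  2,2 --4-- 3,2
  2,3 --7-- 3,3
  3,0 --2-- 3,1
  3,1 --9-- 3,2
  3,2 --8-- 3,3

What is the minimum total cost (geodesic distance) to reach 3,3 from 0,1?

Shortest path: 0,1 → 1,1 → 2,1 → 2,2 → 3,2 → 3,3, total weight = 16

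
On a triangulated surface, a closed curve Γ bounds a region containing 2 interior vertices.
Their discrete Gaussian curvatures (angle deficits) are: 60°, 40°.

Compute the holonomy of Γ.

Holonomy = total enclosed curvature = 60° + 40° = 100°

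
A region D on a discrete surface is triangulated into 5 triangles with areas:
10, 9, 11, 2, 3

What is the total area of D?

10 + 9 + 11 + 2 + 3 = 35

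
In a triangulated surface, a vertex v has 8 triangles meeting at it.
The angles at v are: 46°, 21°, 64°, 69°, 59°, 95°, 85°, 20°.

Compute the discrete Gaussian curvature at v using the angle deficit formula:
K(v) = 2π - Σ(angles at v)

Sum of angles = 459°. K = 360° - 459° = -99° = -11π/20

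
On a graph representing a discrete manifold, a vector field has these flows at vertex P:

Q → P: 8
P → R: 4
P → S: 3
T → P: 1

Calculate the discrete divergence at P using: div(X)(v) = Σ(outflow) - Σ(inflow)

Divergence = sum of outgoing flows = (-8) + 4 + 3 + (-1) = -2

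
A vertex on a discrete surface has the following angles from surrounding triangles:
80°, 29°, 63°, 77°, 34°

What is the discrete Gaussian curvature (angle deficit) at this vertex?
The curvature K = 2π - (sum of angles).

Sum of angles = 283°. K = 360° - 283° = 77° = 77π/180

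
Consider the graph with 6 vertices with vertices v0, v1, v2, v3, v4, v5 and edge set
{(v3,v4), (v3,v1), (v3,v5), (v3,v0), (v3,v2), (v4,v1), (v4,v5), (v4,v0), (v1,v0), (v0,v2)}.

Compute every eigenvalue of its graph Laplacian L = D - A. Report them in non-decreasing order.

Degrees: deg(v0) = 4, deg(v1) = 3, deg(v2) = 2, deg(v3) = 5, deg(v4) = 4, deg(v5) = 2.
L = D − A with rows/columns ordered (v0, v1, v2, v3, v4, v5):
  [ 4, -1, -1, -1, -1,  0]
  [-1,  3,  0, -1, -1,  0]
  [-1,  0,  2, -1,  0,  0]
  [-1, -1, -1,  5, -1, -1]
  [-1, -1,  0, -1,  4, -1]
  [ 0,  0,  0, -1, -1,  2]
Characteristic polynomial: det(λI − L) = λ(λ² − 7λ + 9)(λ² − 7λ + 11)(λ − 6).
Roots: λ = 0; (λ² − 7λ + 9) = 0 ⇒ λ = (7 ± √13)/2 ≈ 1.6972, 5.3028; (λ² − 7λ + 11) = 0 ⇒ λ = (7 ± √5)/2 ≈ 2.382, 4.618; (λ − 6) = 0 ⇒ λ = 6.
(Check: the roots sum (with multiplicity) to 20, matching trace L = Σdeg = 2·10 = 20.)
Laplacian eigenvalues (increasing order): [0.0, 1.6972, 2.382, 4.618, 5.3028, 6.0]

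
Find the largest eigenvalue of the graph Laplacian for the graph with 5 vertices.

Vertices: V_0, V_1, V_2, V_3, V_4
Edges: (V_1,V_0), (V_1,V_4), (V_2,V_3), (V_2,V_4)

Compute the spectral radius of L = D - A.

Degrees: deg(V_0) = 1, deg(V_1) = 2, deg(V_2) = 2, deg(V_3) = 1, deg(V_4) = 2.
L = D − A with rows/columns ordered (V_0, V_1, V_2, V_3, V_4):
  [ 1, -1,  0,  0,  0]
  [-1,  2,  0,  0, -1]
  [ 0,  0,  2, -1, -1]
  [ 0,  0, -1,  1,  0]
  [ 0, -1, -1,  0,  2]
Characteristic polynomial: det(λI − L) = λ(λ² − 3λ + 1)(λ² − 5λ + 5).
Roots: λ = 0; (λ² − 3λ + 1) = 0 ⇒ λ = (3 ± √5)/2 ≈ 0.382, 2.618; (λ² − 5λ + 5) = 0 ⇒ λ = (5 ± √5)/2 ≈ 1.382, 3.618.
(Check: the roots sum (with multiplicity) to 8, matching trace L = Σdeg = 2·4 = 8.)
Laplacian eigenvalues: [0.0, 0.382, 1.382, 2.618, 3.618]. Largest eigenvalue (spectral radius) = 3.618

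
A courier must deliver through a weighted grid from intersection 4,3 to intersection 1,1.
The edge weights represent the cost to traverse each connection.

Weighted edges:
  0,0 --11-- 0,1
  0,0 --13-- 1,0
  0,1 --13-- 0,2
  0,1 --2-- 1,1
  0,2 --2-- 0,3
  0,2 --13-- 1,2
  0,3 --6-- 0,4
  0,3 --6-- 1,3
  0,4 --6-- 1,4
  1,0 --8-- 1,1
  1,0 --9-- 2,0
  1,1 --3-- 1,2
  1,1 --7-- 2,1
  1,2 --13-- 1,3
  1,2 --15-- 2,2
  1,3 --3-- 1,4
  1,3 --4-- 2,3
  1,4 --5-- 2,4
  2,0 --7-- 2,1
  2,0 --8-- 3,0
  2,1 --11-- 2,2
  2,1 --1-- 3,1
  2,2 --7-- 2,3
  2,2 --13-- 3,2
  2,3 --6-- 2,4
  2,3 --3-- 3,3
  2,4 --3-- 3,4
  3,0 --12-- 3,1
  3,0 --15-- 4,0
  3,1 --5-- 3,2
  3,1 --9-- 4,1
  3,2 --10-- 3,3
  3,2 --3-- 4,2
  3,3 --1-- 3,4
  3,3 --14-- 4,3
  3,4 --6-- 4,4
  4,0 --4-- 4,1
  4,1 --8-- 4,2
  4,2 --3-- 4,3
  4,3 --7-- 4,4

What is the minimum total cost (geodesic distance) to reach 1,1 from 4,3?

Shortest path: 4,3 → 4,2 → 3,2 → 3,1 → 2,1 → 1,1, total weight = 19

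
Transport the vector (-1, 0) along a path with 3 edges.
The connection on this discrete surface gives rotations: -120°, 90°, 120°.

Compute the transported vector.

Total rotation: (-120°) + 90° + 120° = 90°. Final vector: (0, -1)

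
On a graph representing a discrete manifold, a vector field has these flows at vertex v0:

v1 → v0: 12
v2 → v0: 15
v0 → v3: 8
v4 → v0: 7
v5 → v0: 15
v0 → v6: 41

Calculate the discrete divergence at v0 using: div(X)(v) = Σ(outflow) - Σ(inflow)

Divergence = sum of outgoing flows = (-12) + (-15) + 8 + (-7) + (-15) + 41 = 0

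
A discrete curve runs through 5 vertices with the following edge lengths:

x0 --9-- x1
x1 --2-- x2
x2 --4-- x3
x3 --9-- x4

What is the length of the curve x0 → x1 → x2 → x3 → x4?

Arc length = 9 + 2 + 4 + 9 = 24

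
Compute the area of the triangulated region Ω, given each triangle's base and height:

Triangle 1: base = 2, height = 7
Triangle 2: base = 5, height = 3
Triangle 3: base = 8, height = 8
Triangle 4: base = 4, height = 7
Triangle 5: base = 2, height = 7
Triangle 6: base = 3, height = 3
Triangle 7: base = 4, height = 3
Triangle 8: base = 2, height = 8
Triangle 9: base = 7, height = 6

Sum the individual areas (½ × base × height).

(1/2)×2×7 + (1/2)×5×3 + (1/2)×8×8 + (1/2)×4×7 + (1/2)×2×7 + (1/2)×3×3 + (1/2)×4×3 + (1/2)×2×8 + (1/2)×7×6 = 107.0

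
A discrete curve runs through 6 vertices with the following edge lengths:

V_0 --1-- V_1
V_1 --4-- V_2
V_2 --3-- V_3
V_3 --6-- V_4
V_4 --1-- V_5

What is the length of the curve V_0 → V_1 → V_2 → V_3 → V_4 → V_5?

Arc length = 1 + 4 + 3 + 6 + 1 = 15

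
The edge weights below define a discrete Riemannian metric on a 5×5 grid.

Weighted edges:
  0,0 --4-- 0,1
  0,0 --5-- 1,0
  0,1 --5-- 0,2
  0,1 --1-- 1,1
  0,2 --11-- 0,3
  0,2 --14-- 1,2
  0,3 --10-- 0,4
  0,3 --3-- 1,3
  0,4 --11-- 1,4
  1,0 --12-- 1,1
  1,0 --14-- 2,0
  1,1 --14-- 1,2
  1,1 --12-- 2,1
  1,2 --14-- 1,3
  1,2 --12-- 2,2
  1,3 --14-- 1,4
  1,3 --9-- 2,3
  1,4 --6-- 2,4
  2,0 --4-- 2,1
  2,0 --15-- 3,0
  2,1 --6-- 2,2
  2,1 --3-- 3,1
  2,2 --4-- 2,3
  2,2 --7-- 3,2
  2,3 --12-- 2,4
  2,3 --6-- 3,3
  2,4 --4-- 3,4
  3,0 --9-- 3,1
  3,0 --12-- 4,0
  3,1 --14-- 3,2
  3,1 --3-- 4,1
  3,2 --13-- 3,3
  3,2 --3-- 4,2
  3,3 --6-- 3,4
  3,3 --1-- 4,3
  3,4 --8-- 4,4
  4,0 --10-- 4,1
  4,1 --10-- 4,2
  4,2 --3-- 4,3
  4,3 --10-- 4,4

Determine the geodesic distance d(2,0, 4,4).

Shortest path: 2,0 → 2,1 → 2,2 → 2,3 → 3,3 → 4,3 → 4,4, total weight = 31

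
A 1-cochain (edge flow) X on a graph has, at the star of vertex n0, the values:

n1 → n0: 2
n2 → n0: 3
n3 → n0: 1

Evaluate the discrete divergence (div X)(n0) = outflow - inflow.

Divergence = sum of outgoing flows = (-2) + (-3) + (-1) = -6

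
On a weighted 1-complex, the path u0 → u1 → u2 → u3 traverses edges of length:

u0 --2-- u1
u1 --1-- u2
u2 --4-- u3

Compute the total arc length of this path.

Arc length = 2 + 1 + 4 = 7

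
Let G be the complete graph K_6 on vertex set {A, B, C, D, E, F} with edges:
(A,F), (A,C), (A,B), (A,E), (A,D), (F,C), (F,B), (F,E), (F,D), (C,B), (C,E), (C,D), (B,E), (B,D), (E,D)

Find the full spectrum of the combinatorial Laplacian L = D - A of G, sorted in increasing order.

For the complete graph K_n, L = nI − J (J = all-ones matrix). J has eigenvalues n (once, eigenvector 𝟙) and 0 (multiplicity n−1), so L has eigenvalues 0 (once) and n (multiplicity n−1). Here n = 6: eigenvalue 0 once and 6 with multiplicity 5.
Laplacian eigenvalues (increasing order): [0.0, 6.0, 6.0, 6.0, 6.0, 6.0]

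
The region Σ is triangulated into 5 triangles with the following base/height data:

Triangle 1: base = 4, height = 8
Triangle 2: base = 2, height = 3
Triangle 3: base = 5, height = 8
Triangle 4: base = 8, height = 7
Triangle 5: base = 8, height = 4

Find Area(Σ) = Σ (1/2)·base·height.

(1/2)×4×8 + (1/2)×2×3 + (1/2)×5×8 + (1/2)×8×7 + (1/2)×8×4 = 83.0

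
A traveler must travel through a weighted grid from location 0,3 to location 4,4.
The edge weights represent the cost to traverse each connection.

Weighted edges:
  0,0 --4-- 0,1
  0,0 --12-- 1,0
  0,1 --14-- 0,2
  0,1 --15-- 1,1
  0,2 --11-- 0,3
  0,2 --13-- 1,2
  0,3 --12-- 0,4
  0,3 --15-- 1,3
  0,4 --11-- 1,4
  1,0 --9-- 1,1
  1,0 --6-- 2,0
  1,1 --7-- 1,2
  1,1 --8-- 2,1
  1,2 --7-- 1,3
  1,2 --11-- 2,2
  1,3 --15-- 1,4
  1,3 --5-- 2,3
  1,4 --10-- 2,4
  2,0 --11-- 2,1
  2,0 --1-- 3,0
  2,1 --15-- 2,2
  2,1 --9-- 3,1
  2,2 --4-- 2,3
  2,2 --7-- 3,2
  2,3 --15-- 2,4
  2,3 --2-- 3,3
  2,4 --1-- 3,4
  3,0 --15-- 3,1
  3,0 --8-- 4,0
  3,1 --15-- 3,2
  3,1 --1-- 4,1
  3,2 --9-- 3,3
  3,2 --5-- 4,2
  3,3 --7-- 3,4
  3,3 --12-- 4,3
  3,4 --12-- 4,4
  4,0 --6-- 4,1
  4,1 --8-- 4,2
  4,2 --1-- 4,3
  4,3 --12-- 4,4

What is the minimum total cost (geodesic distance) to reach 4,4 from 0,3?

Shortest path: 0,3 → 1,3 → 2,3 → 3,3 → 3,4 → 4,4, total weight = 41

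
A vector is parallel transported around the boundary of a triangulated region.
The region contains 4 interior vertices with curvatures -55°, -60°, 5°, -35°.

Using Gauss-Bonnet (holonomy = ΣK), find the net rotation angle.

Holonomy = total enclosed curvature = (-55°) + (-60°) + 5° + (-35°) = -145°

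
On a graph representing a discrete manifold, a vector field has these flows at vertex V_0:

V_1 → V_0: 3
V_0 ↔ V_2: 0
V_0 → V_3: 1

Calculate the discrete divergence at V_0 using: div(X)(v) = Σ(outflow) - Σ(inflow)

Divergence = sum of outgoing flows = (-3) + 0 + 1 = -2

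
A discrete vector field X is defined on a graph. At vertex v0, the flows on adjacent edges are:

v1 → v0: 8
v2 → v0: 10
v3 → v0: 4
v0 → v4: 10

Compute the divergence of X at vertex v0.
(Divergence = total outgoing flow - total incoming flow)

Divergence = sum of outgoing flows = (-8) + (-10) + (-4) + 10 = -12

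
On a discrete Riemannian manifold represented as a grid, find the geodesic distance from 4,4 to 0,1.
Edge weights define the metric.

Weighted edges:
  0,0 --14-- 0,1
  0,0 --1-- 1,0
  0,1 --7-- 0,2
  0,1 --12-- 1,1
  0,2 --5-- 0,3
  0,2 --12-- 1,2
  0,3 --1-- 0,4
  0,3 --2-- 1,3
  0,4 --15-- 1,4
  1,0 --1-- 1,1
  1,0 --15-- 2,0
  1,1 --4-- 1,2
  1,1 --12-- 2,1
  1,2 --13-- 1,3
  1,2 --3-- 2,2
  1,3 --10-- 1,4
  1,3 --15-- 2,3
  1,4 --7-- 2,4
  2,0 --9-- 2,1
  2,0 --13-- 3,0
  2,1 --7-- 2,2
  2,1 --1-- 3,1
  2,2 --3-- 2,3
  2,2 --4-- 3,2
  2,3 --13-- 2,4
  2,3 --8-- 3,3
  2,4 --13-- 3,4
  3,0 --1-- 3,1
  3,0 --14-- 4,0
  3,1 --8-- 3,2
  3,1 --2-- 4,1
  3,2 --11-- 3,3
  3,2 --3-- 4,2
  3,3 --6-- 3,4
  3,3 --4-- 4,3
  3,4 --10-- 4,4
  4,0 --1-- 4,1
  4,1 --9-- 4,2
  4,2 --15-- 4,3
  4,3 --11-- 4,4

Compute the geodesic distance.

Shortest path: 4,4 → 4,3 → 3,3 → 2,3 → 2,2 → 1,2 → 1,1 → 0,1, total weight = 45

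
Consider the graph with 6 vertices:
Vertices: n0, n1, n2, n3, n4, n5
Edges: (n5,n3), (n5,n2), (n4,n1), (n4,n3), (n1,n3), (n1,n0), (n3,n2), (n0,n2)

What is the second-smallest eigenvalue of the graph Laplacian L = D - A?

Degrees: deg(n0) = 2, deg(n1) = 3, deg(n2) = 3, deg(n3) = 4, deg(n4) = 2, deg(n5) = 2.
L = D − A with rows/columns ordered (n0, n1, n2, n3, n4, n5):
  [ 2, -1, -1,  0,  0,  0]
  [-1,  3,  0, -1, -1,  0]
  [-1,  0,  3, -1,  0, -1]
  [ 0, -1, -1,  4, -1, -1]
  [ 0, -1,  0, -1,  2,  0]
  [ 0,  0, -1, -1,  0,  2]
Characteristic polynomial: det(λI − L) = λ(λ² − 5λ + 5)(λ² − 7λ + 9)(λ − 4).
Roots: λ = 0; (λ² − 5λ + 5) = 0 ⇒ λ = (5 ± √5)/2 ≈ 1.382, 3.618; (λ² − 7λ + 9) = 0 ⇒ λ = (7 ± √13)/2 ≈ 1.6972, 5.3028; (λ − 4) = 0 ⇒ λ = 4.
(Check: the roots sum (with multiplicity) to 16, matching trace L = Σdeg = 2·8 = 16.)
Laplacian eigenvalues: [0.0, 1.382, 1.6972, 3.618, 4.0, 5.3028]. Algebraic connectivity (smallest non-zero eigenvalue) = 1.382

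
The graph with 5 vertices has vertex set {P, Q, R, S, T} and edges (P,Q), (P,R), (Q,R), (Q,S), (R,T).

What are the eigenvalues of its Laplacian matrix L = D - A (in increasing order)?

Degrees: deg(P) = 2, deg(Q) = 3, deg(R) = 3, deg(S) = 1, deg(T) = 1.
L = D − A with rows/columns ordered (P, Q, R, S, T):
  [ 2, -1, -1,  0,  0]
  [-1,  3, -1, -1,  0]
  [-1, -1,  3,  0, -1]
  [ 0, -1,  0,  1,  0]
  [ 0,  0, -1,  0,  1]
Characteristic polynomial: det(λI − L) = λ(λ² − 5λ + 3)(λ² − 5λ + 5).
Roots: λ = 0; (λ² − 5λ + 3) = 0 ⇒ λ = (5 ± √13)/2 ≈ 0.6972, 4.3028; (λ² − 5λ + 5) = 0 ⇒ λ = (5 ± √5)/2 ≈ 1.382, 3.618.
(Check: the roots sum (with multiplicity) to 10, matching trace L = Σdeg = 2·5 = 10.)
Laplacian eigenvalues (increasing order): [0.0, 0.6972, 1.382, 3.618, 4.3028]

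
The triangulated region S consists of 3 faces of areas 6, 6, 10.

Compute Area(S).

6 + 6 + 10 = 22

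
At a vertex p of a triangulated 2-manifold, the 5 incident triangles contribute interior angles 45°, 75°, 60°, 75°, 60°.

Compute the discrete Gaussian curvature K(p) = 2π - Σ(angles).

Sum of angles = 315°. K = 360° - 315° = 45° = π/4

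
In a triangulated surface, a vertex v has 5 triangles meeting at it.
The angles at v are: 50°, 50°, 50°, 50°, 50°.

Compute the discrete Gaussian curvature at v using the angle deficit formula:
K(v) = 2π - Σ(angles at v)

Sum of angles = 250°. K = 360° - 250° = 110°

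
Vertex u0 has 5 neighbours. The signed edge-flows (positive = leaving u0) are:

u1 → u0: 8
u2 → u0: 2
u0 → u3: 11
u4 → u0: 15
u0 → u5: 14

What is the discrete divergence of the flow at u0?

Divergence = sum of outgoing flows = (-8) + (-2) + 11 + (-15) + 14 = 0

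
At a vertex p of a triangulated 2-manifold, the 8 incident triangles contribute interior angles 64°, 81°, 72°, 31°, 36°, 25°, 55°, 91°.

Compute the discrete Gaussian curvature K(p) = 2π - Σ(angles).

Sum of angles = 455°. K = 360° - 455° = -95° = -19π/36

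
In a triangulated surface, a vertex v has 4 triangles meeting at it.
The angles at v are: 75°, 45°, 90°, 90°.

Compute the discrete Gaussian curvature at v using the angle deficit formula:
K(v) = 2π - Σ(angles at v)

Sum of angles = 300°. K = 360° - 300° = 60°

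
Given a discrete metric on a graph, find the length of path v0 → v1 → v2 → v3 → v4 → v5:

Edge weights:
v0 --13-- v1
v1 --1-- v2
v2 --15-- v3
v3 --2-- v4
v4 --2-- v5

Arc length = 13 + 1 + 15 + 2 + 2 = 33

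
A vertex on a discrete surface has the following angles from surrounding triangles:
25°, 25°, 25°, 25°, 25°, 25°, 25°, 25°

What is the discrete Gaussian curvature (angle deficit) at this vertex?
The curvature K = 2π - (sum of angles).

Sum of angles = 200°. K = 360° - 200° = 160° = 8π/9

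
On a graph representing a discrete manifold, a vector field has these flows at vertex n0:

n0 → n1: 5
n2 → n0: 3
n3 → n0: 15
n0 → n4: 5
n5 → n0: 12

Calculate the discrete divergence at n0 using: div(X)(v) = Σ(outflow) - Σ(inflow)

Divergence = sum of outgoing flows = 5 + (-3) + (-15) + 5 + (-12) = -20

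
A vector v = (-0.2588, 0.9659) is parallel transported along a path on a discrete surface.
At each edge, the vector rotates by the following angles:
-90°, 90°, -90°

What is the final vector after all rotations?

Total rotation: (-90°) + 90° + (-90°) = -90°. Final vector: (0.9659, 0.2588)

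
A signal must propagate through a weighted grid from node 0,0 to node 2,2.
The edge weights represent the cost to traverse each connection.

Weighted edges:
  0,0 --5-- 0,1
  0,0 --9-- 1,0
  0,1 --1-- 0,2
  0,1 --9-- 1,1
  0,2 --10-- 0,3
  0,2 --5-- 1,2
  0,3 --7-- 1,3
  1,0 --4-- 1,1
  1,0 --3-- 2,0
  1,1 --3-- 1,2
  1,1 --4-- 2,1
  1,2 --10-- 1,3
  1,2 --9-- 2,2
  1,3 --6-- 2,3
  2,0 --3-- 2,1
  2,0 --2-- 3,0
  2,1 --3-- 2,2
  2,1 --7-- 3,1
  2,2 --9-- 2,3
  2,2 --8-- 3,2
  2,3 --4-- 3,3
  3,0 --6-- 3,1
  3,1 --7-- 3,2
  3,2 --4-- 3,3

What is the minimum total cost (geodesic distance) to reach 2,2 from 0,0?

Shortest path: 0,0 → 1,0 → 2,0 → 2,1 → 2,2, total weight = 18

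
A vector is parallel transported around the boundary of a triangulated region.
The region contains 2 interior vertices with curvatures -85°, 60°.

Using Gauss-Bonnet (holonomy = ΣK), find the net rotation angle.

Holonomy = total enclosed curvature = (-85°) + 60° = -25°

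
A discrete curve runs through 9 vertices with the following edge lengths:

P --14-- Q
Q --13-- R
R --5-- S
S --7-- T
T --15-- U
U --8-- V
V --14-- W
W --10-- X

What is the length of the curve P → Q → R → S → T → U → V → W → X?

Arc length = 14 + 13 + 5 + 7 + 15 + 8 + 14 + 10 = 86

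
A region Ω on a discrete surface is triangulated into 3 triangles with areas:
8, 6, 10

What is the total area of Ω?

8 + 6 + 10 = 24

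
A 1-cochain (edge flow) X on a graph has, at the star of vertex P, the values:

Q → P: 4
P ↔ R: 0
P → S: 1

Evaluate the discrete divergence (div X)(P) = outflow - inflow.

Divergence = sum of outgoing flows = (-4) + 0 + 1 = -3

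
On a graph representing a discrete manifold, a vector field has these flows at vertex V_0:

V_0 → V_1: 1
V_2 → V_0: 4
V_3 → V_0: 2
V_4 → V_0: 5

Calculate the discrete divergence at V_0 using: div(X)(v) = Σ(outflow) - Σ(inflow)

Divergence = sum of outgoing flows = 1 + (-4) + (-2) + (-5) = -10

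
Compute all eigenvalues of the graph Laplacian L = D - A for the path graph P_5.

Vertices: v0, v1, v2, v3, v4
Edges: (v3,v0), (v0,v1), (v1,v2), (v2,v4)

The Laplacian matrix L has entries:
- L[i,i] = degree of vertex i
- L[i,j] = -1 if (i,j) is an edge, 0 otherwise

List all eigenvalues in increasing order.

The path graph P_n has Laplacian eigenvalues λ_k = 2 − 2cos(kπ/n), k = 0, 1, …, n−1. Here n = 5:
k=0: 2 − 2cos(0) = 0.0; k=1: 2 − 2cos(π/5) = 0.382; k=2: 2 − 2cos(2π/5) = 1.382; k=3: 2 − 2cos(3π/5) = 2.618; k=4: 2 − 2cos(4π/5) = 3.618.
Laplacian eigenvalues (increasing order): [0.0, 0.382, 1.382, 2.618, 3.618]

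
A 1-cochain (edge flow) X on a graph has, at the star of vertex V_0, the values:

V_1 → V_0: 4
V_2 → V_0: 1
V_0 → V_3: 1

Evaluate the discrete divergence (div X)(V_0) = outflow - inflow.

Divergence = sum of outgoing flows = (-4) + (-1) + 1 = -4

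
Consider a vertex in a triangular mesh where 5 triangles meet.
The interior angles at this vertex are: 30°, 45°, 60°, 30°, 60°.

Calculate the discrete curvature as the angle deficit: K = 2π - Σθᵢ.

Sum of angles = 225°. K = 360° - 225° = 135° = 3π/4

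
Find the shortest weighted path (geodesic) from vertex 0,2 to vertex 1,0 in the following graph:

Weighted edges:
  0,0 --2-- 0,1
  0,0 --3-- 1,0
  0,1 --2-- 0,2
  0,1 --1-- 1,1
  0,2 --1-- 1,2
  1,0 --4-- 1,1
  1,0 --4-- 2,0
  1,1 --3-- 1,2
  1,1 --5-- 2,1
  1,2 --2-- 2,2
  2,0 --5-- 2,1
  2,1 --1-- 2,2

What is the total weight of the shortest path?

Shortest path: 0,2 → 0,1 → 1,1 → 1,0, total weight = 7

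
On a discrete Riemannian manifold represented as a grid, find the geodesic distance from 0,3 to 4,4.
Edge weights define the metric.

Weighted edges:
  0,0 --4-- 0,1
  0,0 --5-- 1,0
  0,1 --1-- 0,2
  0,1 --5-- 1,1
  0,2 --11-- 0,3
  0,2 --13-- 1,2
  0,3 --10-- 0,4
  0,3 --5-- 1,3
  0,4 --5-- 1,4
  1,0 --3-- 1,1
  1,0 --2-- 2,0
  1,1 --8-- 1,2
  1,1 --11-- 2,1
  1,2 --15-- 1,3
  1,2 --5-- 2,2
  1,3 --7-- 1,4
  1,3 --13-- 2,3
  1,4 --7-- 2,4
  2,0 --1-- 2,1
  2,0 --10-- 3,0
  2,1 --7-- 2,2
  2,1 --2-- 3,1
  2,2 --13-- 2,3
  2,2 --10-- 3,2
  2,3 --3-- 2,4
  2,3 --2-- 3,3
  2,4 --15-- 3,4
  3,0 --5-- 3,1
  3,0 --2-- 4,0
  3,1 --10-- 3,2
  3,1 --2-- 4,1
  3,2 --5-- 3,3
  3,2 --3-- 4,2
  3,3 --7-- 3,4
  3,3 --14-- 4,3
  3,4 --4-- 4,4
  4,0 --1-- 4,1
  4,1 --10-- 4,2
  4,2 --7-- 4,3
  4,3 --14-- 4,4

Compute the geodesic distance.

Shortest path: 0,3 → 1,3 → 2,3 → 3,3 → 3,4 → 4,4, total weight = 31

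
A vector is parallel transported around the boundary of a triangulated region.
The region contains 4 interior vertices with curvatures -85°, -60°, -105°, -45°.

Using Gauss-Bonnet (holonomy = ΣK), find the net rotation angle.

Holonomy = total enclosed curvature = (-85°) + (-60°) + (-105°) + (-45°) = -295°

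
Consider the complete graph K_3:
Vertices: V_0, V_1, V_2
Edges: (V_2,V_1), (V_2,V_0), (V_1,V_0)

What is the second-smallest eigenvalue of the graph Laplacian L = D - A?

For the complete graph K_n, L = nI − J (J = all-ones matrix). J has eigenvalues n (once, eigenvector 𝟙) and 0 (multiplicity n−1), so L has eigenvalues 0 (once) and n (multiplicity n−1). Here n = 3: eigenvalue 0 once and 3 with multiplicity 2.
Laplacian eigenvalues: [0.0, 3.0, 3.0]. Algebraic connectivity (smallest non-zero eigenvalue) = 3.0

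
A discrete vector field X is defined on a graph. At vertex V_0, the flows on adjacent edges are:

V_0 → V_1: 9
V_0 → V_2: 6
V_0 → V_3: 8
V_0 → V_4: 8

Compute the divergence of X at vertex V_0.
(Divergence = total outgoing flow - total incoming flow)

Divergence = sum of outgoing flows = 9 + 6 + 8 + 8 = 31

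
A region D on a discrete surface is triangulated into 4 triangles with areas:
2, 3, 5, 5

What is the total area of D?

2 + 3 + 5 + 5 = 15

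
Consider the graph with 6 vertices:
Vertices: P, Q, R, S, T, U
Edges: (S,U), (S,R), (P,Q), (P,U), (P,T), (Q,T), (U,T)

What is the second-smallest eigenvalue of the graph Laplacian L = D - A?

Degrees: deg(P) = 3, deg(Q) = 2, deg(R) = 1, deg(S) = 2, deg(T) = 3, deg(U) = 3.
L = D − A with rows/columns ordered (P, Q, R, S, T, U):
  [ 3, -1,  0,  0, -1, -1]
  [-1,  2,  0,  0, -1,  0]
  [ 0,  0,  1, -1,  0,  0]
  [ 0,  0, -1,  2,  0, -1]
  [-1, -1,  0,  0,  3, -1]
  [-1,  0,  0, -1, -1,  3]
Characteristic polynomial: det(λI − L) = λ(λ² − 5λ + 2)(λ − 2)(λ − 3)(λ − 4).
Roots: λ = 0; (λ² − 5λ + 2) = 0 ⇒ λ = (5 ± √17)/2 ≈ 0.4384, 4.5616; (λ − 2) = 0 ⇒ λ = 2; (λ − 3) = 0 ⇒ λ = 3; (λ − 4) = 0 ⇒ λ = 4.
(Check: the roots sum (with multiplicity) to 14, matching trace L = Σdeg = 2·7 = 14.)
Laplacian eigenvalues: [0.0, 0.4384, 2.0, 3.0, 4.0, 4.5616]. Algebraic connectivity (smallest non-zero eigenvalue) = 0.4384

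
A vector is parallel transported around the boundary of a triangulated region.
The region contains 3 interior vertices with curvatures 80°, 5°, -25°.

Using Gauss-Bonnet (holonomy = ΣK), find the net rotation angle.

Holonomy = total enclosed curvature = 80° + 5° + (-25°) = 60°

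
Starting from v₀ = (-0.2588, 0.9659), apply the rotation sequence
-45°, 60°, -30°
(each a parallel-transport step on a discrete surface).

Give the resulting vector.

Total rotation: (-45°) + 60° + (-30°) = -15°. Final vector: (0, 1)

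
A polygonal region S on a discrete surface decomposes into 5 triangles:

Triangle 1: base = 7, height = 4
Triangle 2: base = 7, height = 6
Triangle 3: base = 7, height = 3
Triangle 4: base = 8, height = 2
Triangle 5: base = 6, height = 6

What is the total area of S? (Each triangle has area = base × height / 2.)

(1/2)×7×4 + (1/2)×7×6 + (1/2)×7×3 + (1/2)×8×2 + (1/2)×6×6 = 71.5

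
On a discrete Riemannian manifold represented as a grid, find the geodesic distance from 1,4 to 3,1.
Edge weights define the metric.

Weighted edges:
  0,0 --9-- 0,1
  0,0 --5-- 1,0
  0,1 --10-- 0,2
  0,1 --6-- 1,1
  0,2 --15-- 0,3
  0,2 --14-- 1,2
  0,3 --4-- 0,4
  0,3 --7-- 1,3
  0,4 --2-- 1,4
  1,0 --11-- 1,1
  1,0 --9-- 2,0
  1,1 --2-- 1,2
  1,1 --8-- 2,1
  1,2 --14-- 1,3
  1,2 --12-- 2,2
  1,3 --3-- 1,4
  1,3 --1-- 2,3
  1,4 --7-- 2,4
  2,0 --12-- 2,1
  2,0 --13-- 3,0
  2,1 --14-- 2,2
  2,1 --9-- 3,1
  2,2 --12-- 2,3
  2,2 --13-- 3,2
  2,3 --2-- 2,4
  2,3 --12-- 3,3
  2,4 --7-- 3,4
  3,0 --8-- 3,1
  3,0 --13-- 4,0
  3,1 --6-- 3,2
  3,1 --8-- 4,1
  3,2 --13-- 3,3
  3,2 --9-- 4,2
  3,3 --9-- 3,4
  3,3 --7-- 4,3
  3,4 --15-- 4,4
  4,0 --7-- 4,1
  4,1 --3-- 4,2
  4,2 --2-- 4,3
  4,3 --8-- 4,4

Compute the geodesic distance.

Shortest path: 1,4 → 1,3 → 2,3 → 2,2 → 3,2 → 3,1, total weight = 35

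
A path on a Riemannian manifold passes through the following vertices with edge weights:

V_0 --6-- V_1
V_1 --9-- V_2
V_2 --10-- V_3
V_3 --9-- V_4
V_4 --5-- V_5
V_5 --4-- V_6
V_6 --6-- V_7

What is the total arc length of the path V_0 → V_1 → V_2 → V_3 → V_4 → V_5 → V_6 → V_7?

Arc length = 6 + 9 + 10 + 9 + 5 + 4 + 6 = 49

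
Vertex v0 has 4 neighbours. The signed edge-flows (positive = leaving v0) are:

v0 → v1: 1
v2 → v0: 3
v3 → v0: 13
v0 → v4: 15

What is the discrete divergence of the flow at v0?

Divergence = sum of outgoing flows = 1 + (-3) + (-13) + 15 = 0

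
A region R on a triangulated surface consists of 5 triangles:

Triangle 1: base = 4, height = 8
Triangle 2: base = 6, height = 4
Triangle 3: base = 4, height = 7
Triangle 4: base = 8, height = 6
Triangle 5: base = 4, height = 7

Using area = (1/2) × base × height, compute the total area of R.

(1/2)×4×8 + (1/2)×6×4 + (1/2)×4×7 + (1/2)×8×6 + (1/2)×4×7 = 80.0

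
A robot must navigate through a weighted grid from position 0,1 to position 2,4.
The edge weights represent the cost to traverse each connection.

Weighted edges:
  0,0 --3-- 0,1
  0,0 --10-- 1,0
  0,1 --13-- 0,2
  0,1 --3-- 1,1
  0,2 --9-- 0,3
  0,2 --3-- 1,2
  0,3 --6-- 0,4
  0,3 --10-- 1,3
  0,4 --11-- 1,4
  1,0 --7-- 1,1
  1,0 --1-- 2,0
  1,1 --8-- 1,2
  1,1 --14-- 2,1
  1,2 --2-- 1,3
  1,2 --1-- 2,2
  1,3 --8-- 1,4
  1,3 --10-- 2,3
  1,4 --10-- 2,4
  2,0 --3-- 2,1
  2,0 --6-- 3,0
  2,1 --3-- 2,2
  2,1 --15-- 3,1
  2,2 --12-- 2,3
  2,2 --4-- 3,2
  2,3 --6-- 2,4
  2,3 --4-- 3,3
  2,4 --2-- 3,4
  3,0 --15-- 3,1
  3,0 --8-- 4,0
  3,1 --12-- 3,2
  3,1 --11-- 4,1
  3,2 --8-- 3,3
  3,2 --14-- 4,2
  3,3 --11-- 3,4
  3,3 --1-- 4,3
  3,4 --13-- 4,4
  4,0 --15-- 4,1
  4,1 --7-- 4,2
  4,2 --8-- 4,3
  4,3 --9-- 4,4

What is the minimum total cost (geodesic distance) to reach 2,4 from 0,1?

Shortest path: 0,1 → 1,1 → 1,2 → 1,3 → 2,3 → 2,4, total weight = 29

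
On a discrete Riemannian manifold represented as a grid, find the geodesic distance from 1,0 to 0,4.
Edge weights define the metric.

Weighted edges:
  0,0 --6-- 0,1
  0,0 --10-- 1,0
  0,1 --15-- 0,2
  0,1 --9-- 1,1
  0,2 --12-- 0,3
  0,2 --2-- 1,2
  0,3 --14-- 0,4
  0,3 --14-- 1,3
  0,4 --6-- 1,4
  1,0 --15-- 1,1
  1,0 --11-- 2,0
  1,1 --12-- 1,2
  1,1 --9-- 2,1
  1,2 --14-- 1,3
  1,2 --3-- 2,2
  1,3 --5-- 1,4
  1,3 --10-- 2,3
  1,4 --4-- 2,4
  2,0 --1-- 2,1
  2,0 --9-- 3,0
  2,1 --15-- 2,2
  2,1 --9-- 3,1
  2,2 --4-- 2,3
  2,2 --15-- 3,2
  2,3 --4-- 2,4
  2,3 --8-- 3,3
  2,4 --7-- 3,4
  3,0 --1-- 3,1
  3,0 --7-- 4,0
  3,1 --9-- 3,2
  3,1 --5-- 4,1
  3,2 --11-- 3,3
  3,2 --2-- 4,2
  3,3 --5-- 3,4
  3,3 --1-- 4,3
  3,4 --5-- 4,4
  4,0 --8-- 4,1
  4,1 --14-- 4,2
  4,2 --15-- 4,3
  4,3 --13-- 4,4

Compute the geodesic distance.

Shortest path: 1,0 → 2,0 → 2,1 → 2,2 → 2,3 → 2,4 → 1,4 → 0,4, total weight = 45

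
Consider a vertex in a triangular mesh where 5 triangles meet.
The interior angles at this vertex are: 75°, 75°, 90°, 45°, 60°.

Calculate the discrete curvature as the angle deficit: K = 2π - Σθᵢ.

Sum of angles = 345°. K = 360° - 345° = 15° = π/12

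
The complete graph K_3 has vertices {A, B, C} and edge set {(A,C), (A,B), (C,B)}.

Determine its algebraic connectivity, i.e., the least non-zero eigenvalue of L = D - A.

For the complete graph K_n, L = nI − J (J = all-ones matrix). J has eigenvalues n (once, eigenvector 𝟙) and 0 (multiplicity n−1), so L has eigenvalues 0 (once) and n (multiplicity n−1). Here n = 3: eigenvalue 0 once and 3 with multiplicity 2.
Laplacian eigenvalues: [0.0, 3.0, 3.0]. Algebraic connectivity (smallest non-zero eigenvalue) = 3.0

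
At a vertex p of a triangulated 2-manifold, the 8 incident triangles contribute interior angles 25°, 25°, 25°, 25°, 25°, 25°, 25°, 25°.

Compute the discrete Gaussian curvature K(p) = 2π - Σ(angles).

Sum of angles = 200°. K = 360° - 200° = 160°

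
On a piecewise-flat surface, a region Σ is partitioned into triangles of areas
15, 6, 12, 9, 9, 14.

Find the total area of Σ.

15 + 6 + 12 + 9 + 9 + 14 = 65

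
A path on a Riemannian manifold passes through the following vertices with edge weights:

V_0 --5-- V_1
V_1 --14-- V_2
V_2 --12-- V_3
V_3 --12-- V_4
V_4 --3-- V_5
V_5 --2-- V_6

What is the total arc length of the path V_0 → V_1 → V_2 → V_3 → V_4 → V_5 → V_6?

Arc length = 5 + 14 + 12 + 12 + 3 + 2 = 48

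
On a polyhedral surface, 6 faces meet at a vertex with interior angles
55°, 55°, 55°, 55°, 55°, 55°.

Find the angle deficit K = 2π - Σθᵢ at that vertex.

Sum of angles = 330°. K = 360° - 330° = 30°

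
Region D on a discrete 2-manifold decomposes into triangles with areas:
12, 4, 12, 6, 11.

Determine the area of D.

12 + 4 + 12 + 6 + 11 = 45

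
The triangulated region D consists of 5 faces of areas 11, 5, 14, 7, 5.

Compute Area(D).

11 + 5 + 14 + 7 + 5 = 42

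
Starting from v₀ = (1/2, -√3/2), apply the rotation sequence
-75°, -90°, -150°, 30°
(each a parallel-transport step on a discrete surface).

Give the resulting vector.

Total rotation: (-75°) + (-90°) + (-150°) + 30° = -285° ≡ 75° (mod 360°). Final vector: (0.9659, 0.2588)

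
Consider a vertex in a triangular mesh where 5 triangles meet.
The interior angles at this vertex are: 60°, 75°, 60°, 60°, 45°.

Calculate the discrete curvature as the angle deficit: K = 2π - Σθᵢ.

Sum of angles = 300°. K = 360° - 300° = 60°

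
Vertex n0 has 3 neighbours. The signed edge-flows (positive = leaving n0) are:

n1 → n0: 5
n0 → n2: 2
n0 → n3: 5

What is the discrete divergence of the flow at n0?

Divergence = sum of outgoing flows = (-5) + 2 + 5 = 2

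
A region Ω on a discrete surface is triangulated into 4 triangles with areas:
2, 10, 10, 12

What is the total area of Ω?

2 + 10 + 10 + 12 = 34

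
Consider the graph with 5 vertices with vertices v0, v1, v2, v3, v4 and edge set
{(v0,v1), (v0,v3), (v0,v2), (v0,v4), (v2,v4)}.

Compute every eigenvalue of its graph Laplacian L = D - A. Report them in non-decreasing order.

Degrees: deg(v0) = 4, deg(v1) = 1, deg(v2) = 2, deg(v3) = 1, deg(v4) = 2.
L = D − A with rows/columns ordered (v0, v1, v2, v3, v4):
  [ 4, -1, -1, -1, -1]
  [-1,  1,  0,  0,  0]
  [-1,  0,  2,  0, -1]
  [-1,  0,  0,  1,  0]
  [-1,  0, -1,  0,  2]
Characteristic polynomial: det(λI − L) = λ(λ − 1)²(λ − 3)(λ − 5).
Roots: λ = 0; (λ − 1) = 0 ⇒ λ = 1 (multiplicity 2); (λ − 3) = 0 ⇒ λ = 3; (λ − 5) = 0 ⇒ λ = 5.
(Check: the roots sum (with multiplicity) to 10, matching trace L = Σdeg = 2·5 = 10.)
Laplacian eigenvalues (increasing order): [0.0, 1.0, 1.0, 3.0, 5.0]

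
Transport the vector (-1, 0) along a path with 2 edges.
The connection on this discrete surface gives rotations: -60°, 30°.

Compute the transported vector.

Total rotation: (-60°) + 30° = -30°. Final vector: (-0.8660, 0.5000)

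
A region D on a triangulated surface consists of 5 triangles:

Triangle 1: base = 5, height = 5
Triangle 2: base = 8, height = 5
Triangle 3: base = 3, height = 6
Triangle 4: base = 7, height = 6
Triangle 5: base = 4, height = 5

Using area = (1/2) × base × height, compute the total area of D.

(1/2)×5×5 + (1/2)×8×5 + (1/2)×3×6 + (1/2)×7×6 + (1/2)×4×5 = 72.5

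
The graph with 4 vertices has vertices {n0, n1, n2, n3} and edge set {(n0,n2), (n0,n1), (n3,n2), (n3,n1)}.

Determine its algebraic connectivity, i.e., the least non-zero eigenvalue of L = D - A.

Degrees: deg(n0) = 2, deg(n1) = 2, deg(n2) = 2, deg(n3) = 2.
L = D − A with rows/columns ordered (n0, n1, n2, n3):
  [ 2, -1, -1,  0]
  [-1,  2,  0, -1]
  [-1,  0,  2, -1]
  [ 0, -1, -1,  2]
Characteristic polynomial: det(λI − L) = λ(λ − 2)²(λ − 4).
Roots: λ = 0; (λ − 2) = 0 ⇒ λ = 2 (multiplicity 2); (λ − 4) = 0 ⇒ λ = 4.
(Check: the roots sum (with multiplicity) to 8, matching trace L = Σdeg = 2·4 = 8.)
Laplacian eigenvalues: [0.0, 2.0, 2.0, 4.0]. Algebraic connectivity (smallest non-zero eigenvalue) = 2.0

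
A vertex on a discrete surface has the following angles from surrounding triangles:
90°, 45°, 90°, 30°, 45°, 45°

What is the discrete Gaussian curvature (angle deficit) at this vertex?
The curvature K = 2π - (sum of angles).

Sum of angles = 345°. K = 360° - 345° = 15°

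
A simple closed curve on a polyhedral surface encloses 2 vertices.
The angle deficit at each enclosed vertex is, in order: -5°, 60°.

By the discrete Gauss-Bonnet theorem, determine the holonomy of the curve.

Holonomy = total enclosed curvature = (-5°) + 60° = 55°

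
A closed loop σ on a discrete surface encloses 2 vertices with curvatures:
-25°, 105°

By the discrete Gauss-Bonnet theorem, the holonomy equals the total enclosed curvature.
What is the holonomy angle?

Holonomy = total enclosed curvature = (-25°) + 105° = 80°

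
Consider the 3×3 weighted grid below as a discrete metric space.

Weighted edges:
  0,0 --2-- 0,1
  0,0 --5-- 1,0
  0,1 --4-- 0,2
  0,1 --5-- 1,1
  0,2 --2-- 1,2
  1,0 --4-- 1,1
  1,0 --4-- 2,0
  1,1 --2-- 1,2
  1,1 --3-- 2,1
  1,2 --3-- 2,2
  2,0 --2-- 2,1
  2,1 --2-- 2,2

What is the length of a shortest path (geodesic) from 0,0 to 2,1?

Shortest path: 0,0 → 0,1 → 1,1 → 2,1, total weight = 10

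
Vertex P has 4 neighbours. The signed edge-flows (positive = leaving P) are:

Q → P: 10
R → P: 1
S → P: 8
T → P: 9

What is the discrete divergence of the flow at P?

Divergence = sum of outgoing flows = (-10) + (-1) + (-8) + (-9) = -28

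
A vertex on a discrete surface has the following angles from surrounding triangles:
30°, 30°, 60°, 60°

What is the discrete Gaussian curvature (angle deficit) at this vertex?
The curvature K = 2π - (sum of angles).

Sum of angles = 180°. K = 360° - 180° = 180° = π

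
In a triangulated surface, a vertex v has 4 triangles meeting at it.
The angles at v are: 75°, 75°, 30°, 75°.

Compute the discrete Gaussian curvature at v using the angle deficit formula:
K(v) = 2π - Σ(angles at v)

Sum of angles = 255°. K = 360° - 255° = 105°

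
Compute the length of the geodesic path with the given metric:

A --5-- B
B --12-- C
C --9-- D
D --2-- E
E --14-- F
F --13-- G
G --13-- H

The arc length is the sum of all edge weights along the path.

Arc length = 5 + 12 + 9 + 2 + 14 + 13 + 13 = 68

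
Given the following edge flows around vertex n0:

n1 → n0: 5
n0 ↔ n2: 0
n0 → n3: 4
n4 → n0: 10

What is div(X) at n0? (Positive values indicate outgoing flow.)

Divergence = sum of outgoing flows = (-5) + 0 + 4 + (-10) = -11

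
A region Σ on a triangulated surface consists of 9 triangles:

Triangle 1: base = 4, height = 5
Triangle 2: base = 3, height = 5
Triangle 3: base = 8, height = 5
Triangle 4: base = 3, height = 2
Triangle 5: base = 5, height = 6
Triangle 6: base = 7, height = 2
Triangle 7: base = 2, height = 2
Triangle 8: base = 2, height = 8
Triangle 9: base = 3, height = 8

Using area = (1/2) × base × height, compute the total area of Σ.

(1/2)×4×5 + (1/2)×3×5 + (1/2)×8×5 + (1/2)×3×2 + (1/2)×5×6 + (1/2)×7×2 + (1/2)×2×2 + (1/2)×2×8 + (1/2)×3×8 = 84.5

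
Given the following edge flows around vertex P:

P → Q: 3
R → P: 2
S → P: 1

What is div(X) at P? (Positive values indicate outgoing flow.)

Divergence = sum of outgoing flows = 3 + (-2) + (-1) = 0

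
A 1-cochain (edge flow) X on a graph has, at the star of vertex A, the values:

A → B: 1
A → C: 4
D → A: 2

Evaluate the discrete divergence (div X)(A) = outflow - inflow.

Divergence = sum of outgoing flows = 1 + 4 + (-2) = 3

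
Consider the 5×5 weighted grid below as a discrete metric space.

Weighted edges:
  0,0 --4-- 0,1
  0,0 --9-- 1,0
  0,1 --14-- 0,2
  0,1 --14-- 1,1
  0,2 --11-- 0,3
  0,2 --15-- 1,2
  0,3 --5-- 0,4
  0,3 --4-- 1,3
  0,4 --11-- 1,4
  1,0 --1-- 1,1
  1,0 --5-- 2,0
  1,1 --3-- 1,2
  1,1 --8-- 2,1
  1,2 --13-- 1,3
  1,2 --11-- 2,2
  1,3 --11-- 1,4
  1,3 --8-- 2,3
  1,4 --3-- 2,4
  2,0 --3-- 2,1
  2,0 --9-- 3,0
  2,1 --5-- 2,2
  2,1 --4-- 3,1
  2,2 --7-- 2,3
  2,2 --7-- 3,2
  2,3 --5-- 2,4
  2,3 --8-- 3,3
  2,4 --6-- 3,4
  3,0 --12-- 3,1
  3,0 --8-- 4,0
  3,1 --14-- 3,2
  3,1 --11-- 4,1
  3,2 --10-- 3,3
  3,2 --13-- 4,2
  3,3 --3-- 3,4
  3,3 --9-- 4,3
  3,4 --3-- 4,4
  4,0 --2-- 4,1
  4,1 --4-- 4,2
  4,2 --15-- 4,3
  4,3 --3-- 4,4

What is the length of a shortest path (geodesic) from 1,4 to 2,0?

Shortest path: 1,4 → 2,4 → 2,3 → 2,2 → 2,1 → 2,0, total weight = 23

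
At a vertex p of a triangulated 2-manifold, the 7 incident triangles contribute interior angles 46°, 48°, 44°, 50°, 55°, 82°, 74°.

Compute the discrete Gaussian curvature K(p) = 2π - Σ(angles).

Sum of angles = 399°. K = 360° - 399° = -39° = -13π/60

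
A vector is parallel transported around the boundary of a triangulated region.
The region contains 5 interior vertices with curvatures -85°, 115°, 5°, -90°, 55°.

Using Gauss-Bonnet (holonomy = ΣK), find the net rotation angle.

Holonomy = total enclosed curvature = (-85°) + 115° + 5° + (-90°) + 55° = 0°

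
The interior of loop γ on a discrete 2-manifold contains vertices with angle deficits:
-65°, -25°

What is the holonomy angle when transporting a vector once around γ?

Holonomy = total enclosed curvature = (-65°) + (-25°) = -90°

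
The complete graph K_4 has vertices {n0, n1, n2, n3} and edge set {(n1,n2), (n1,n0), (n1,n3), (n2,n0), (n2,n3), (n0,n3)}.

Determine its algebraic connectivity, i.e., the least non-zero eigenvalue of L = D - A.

For the complete graph K_n, L = nI − J (J = all-ones matrix). J has eigenvalues n (once, eigenvector 𝟙) and 0 (multiplicity n−1), so L has eigenvalues 0 (once) and n (multiplicity n−1). Here n = 4: eigenvalue 0 once and 4 with multiplicity 3.
Laplacian eigenvalues: [0.0, 4.0, 4.0, 4.0]. Algebraic connectivity (smallest non-zero eigenvalue) = 4.0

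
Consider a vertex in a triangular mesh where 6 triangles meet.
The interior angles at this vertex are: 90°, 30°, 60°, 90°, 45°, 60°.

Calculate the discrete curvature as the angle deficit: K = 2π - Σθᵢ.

Sum of angles = 375°. K = 360° - 375° = -15° = -π/12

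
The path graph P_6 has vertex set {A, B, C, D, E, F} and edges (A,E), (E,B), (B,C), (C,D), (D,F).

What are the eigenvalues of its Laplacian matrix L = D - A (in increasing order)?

The path graph P_n has Laplacian eigenvalues λ_k = 2 − 2cos(kπ/n), k = 0, 1, …, n−1. Here n = 6:
k=0: 2 − 2cos(0) = 0.0; k=1: 2 − 2cos(π/6) = 0.2679; k=2: 2 − 2cos(π/3) = 1.0; k=3: 2 − 2cos(π/2) = 2.0; k=4: 2 − 2cos(2π/3) = 3.0; k=5: 2 − 2cos(5π/6) = 3.7321.
Laplacian eigenvalues (increasing order): [0.0, 0.2679, 1.0, 2.0, 3.0, 3.7321]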